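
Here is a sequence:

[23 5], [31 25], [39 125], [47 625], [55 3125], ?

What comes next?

First component: +8 each step; 23, 31, 39, 47, 55 → 63.
Second component: ×5 each step, so 5, 25, 125, 625, 3125 → 15625.
Combining the parts gives [63 15625].

[63 15625]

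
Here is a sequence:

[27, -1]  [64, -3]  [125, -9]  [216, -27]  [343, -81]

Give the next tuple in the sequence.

First entry goes 27, 64, 125, 216, 343 → 512 (perfect cubes: 3³, 4³, 5³, …).
Second entry goes -1, -3, -9, -27, -81 → -243 (×3 each step).
Combining the parts gives [512, -243].

[512, -243]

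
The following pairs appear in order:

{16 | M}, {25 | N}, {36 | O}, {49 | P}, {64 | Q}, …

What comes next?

First part — perfect squares: 4², 5², 6², …: 16, 25, 36, 49, 64 → 81.
Letter — letters move forward 1 place in the alphabet: M, N, O, P, Q → R.
Combining the parts gives {81 | R}.

{81 | R}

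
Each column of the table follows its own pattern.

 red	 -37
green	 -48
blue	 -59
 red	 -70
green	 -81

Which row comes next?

blue  -92

Colour: repeats red → green → blue; red, green, blue, red, green → blue.
Second component goes -37, -48, -59, -70, -81 → -92 (−11 each step).
Putting it together: blue  -92.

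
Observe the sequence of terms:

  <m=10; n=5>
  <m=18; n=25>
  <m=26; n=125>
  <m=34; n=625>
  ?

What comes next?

<m=42; n=3125>

M: +8 each step, so 10, 18, 26, 34 → 42.
N goes 5, 25, 125, 625 → 3125 (×5 each step).
Combining the parts gives <m=42; n=3125>.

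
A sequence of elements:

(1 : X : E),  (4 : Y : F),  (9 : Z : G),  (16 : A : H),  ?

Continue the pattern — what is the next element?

(25 : B : I)

First entry — perfect squares: 1², 2², 3², …: 1, 4, 9, 16 → 25.
First letter: X, Y, Z, A → B (letters move forward 1 place in the alphabet, wrapping Z→A).
Second letter: E, F, G, H → I (letters move forward 1 place in the alphabet).
So the next element is (25 : B : I).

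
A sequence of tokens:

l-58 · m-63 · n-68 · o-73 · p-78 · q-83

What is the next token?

Letter: letters move forward 1 place in the alphabet, so l, m, n, o, p, q → r.
Second component — +5 each step: 58, 63, 68, 73, 78, 83 → 88.
Combining the parts gives r-88.

r-88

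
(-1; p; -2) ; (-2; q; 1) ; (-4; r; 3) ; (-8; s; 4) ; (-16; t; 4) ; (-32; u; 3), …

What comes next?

(-64; v; 1)

First entry — ×2 each step: -1, -2, -4, -8, -16, -32 → -64.
Letter — letters move forward 1 place in the alphabet: p, q, r, s, t, u → v.
For the third entry, differences are 3, 2, 1, … (decreasing by 1 each time): -2, 1, 3, 4, 4, 3 → 1.
Combining the parts gives (-64; v; 1).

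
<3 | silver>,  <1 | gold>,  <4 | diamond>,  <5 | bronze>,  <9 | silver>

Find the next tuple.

First part: each term is the sum of the two before it, so 3, 1, 4, 5, 9 → 14.
For the rank, repeats silver → gold → diamond → bronze: silver, gold, diamond, bronze, silver → gold.
So the next tuple is <14 | gold>.

<14 | gold>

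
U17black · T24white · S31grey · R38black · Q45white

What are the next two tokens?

Letter: U, T, S, R, Q → P → O (letters move back 1 place in the alphabet).
Second component: +7 each step, so 17, 24, 31, 38, 45 → 52 → 59.
Shade goes black, white, grey, black, white → grey → black (repeats black → white → grey).
So the next two tokens are P52grey and O59black.

P52grey then O59black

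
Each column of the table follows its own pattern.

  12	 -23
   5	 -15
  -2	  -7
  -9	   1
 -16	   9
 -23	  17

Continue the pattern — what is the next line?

-30  25

First component goes 12, 5, -2, -9, -16, -23 → -30 (−7 each step).
Second component: -23, -15, -7, 1, 9, 17 → 25 (+8 each step).
Putting it together: -30  25.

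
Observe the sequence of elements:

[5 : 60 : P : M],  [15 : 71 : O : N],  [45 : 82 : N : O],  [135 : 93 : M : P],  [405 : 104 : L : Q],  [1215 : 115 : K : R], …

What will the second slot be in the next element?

First slot goes 5, 15, 45, 135, 405, 1215 → 3645 (×3 each step).
Second slot: +11 each step, so 60, 71, 82, 93, 104, 115 → 126.
First letter — letters move back 1 place in the alphabet: P, O, N, M, L, K → J.
Second letter goes M, N, O, P, Q, R → S (letters move forward 1 place in the alphabet).

126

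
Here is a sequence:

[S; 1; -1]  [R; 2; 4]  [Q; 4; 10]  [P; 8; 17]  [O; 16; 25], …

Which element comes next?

[N; 32; 34]

Letter: letters move back 1 place in the alphabet, so S, R, Q, P, O → N.
Second value — ×2 each step: 1, 2, 4, 8, 16 → 32.
Third value: -1, 4, 10, 17, 25 → 34 (differences are 5, 6, 7, … (increasing by 1 each time)).
So the next element is [N; 32; 34].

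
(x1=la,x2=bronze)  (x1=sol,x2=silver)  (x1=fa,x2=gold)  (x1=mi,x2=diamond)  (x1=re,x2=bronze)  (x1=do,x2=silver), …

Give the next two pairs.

(x1=ti,x2=gold), (x1=la,x2=diamond)

X1: runs backward through the solfège scale do→ti; la, sol, fa, mi, re, do → ti → la.
For the x2, repeats bronze → silver → gold → diamond: bronze, silver, gold, diamond, bronze, silver → gold → diamond.
Putting the parts together: (x1=ti,x2=gold) and then (x1=la,x2=diamond).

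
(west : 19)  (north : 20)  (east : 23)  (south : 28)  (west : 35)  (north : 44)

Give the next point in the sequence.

Direction: repeats west → north → east → south, so west, north, east, south, west, north → east.
Second component: differences are 1, 3, 5, … (increasing by 2 each time), so 19, 20, 23, 28, 35, 44 → 55.
So the next point is (east : 55).

(east : 55)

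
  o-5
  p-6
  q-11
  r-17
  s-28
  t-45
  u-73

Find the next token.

Letter: letters move forward 1 place in the alphabet; o, p, q, r, s, t, u → v.
Second component: each term is the sum of the two before it, so 5, 6, 11, 17, 28, 45, 73 → 118.
Combining the parts gives v-118.

v-118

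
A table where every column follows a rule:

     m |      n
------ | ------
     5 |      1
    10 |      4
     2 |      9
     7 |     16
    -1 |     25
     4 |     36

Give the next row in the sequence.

-4  49

Column m: alternating steps +5, −8, +5, −8, …; 5, 10, 2, 7, -1, 4 → -4.
Column n — perfect squares: 1², 2², 3², …: 1, 4, 9, 16, 25, 36 → 49.
Combining the parts gives -4  49.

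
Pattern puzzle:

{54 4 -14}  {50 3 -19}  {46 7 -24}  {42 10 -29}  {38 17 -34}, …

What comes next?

{34 27 -39}

First part goes 54, 50, 46, 42, 38 → 34 (−4 each step).
Second part — each term is the sum of the two before it: 4, 3, 7, 10, 17 → 27.
Third part: -14, -19, -24, -29, -34 → -39 (−5 each step).
Combining the parts gives {34 27 -39}.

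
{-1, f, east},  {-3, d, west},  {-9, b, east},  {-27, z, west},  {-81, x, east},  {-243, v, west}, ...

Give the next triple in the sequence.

{-729, t, east}

First coordinate: ×3 each step, so -1, -3, -9, -27, -81, -243 → -729.
Letter: f, d, b, z, x, v → t (letters move back 2 places in the alphabet, wrapping A→Z).
Direction: alternates east ↔ west, so east, west, east, west, east, west → east.
So the next triple is {-729, t, east}.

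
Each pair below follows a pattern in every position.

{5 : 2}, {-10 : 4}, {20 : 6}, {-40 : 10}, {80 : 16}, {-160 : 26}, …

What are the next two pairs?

First part — ×(-2) each step: 5, -10, 20, -40, 80, -160 → 320 → -640.
Second part: 2, 4, 6, 10, 16, 26 → 42 → 68 (each term is the sum of the two before it).
So the next two pairs are {320 : 42} and {-640 : 68}.

{320 : 42}, {-640 : 68}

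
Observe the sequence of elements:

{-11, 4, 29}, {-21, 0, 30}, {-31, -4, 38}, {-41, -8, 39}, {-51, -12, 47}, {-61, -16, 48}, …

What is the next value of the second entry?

-20

Second entry: −4 each step, so 4, 0, -4, -8, -12, -16 → -20.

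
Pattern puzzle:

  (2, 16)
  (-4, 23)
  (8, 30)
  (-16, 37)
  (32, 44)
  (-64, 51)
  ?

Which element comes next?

(128, 58)

First part — ×(-2) each step: 2, -4, 8, -16, 32, -64 → 128.
Second part: +7 each step; 16, 23, 30, 37, 44, 51 → 58.
Combining the parts gives (128, 58).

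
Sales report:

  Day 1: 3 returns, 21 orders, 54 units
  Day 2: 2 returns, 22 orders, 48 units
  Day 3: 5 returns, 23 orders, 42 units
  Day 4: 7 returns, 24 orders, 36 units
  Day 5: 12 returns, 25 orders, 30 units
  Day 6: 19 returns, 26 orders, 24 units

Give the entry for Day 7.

Returns: each term is the sum of the two before it, so 3, 2, 5, 7, 12, 19 → 31.
For the orders, +1 each step: 21, 22, 23, 24, 25, 26 → 27.
Units — −6 each step: 54, 48, 42, 36, 30, 24 → 18.
Combining the parts gives 31 returns, 27 orders, 18 units.

31 returns, 27 orders, 18 units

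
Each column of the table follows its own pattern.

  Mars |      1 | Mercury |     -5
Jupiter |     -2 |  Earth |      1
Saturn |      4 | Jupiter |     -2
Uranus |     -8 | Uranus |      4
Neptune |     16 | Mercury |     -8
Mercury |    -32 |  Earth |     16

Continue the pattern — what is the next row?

First planet: runs through the planets Mercury→Neptune; Mars, Jupiter, Saturn, Uranus, Neptune, Mercury → Venus.
Second component: ×(-2) each step; 1, -2, 4, -8, 16, -32 → 64.
Second planet goes Mercury, Earth, Jupiter, Uranus, Mercury, Earth → Jupiter (repeats Mercury → Earth → Jupiter → Uranus).
Fourth component: always the previous value of the second component, so -5, 1, -2, 4, -8, 16 → -32.
So the next row is Venus  64  Jupiter  -32.

Venus  64  Jupiter  -32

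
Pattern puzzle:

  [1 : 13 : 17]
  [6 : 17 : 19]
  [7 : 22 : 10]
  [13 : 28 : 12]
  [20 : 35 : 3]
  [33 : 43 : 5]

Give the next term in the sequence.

First slot: each term is the sum of the two before it, so 1, 6, 7, 13, 20, 33 → 53.
Second slot goes 13, 17, 22, 28, 35, 43 → 52 (differences are 4, 5, 6, … (increasing by 1 each time)).
For the third slot, alternating steps +2, −9, +2, −9, …: 17, 19, 10, 12, 3, 5 → -4.
Combining the parts gives [53 : 52 : -4].

[53 : 52 : -4]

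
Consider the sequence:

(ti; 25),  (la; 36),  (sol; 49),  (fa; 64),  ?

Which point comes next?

(mi; 81)

For the note, runs backward through the solfège scale do→ti: ti, la, sol, fa → mi.
Second entry: perfect squares: 5², 6², 7², …; 25, 36, 49, 64 → 81.
So the next point is (mi; 81).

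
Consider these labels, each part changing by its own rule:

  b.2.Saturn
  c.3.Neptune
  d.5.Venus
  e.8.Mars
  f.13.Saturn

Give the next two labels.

Letter — letters move forward 1 place in the alphabet: b, c, d, e, f → g → h.
Second component goes 2, 3, 5, 8, 13 → 21 → 34 (each term is the sum of the two before it).
For the planet, repeats Saturn → Neptune → Venus → Mars: Saturn, Neptune, Venus, Mars, Saturn → Neptune → Venus.
Putting the parts together: g.21.Neptune and then h.34.Venus.

g.21.Neptune, h.34.Venus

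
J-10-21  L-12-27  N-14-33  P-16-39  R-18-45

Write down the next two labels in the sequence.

T-20-51, V-22-57

Letter — letters move forward 2 places in the alphabet: J, L, N, P, R → T → V.
Second component: +2 each step, so 10, 12, 14, 16, 18 → 20 → 22.
For the third component, +6 each step: 21, 27, 33, 39, 45 → 51 → 57.
Putting the parts together: T-20-51 and then V-22-57.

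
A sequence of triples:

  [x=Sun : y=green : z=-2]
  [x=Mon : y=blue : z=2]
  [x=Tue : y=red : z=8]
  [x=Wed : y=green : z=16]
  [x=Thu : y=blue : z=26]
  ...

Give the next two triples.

[x=Fri : y=red : z=38], [x=Sat : y=green : z=52]

X: Sun, Mon, Tue, Wed, Thu → Fri → Sat (runs through the weekdays Mon→Sun).
Y: green, blue, red, green, blue → red → green (repeats green → blue → red).
Z: differences are 4, 6, 8, … (increasing by 2 each time), so -2, 2, 8, 16, 26 → 38 → 52.
Putting the parts together: [x=Fri : y=red : z=38] and then [x=Sat : y=green : z=52].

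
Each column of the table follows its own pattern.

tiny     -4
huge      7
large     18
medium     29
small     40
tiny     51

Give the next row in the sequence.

huge  62

Size: repeats tiny → huge → large → medium → small, so tiny, huge, large, medium, small, tiny → huge.
For the second component, +11 each step: -4, 7, 18, 29, 40, 51 → 62.
Putting it together: huge  62.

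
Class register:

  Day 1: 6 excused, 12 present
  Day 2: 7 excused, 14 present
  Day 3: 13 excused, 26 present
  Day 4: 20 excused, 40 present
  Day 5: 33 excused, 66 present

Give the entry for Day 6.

53 excused, 106 present

Excused goes 6, 7, 13, 20, 33 → 53 (each term is the sum of the two before it).
For the present, always 2 × the excused: 12, 14, 26, 40, 66 → 106.
Putting it together: 53 excused, 106 present.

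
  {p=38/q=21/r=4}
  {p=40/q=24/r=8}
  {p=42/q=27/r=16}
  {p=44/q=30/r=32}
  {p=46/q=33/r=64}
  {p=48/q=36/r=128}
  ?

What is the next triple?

P — +2 each step: 38, 40, 42, 44, 46, 48 → 50.
Q: 21, 24, 27, 30, 33, 36 → 39 (+3 each step).
R goes 4, 8, 16, 32, 64, 128 → 256 (×2 each step).
Putting it together: {p=50/q=39/r=256}.

{p=50/q=39/r=256}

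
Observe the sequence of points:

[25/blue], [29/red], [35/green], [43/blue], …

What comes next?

[53/red]

First component: differences are 4, 6, 8, … (increasing by 2 each time); 25, 29, 35, 43 → 53.
Colour: blue, red, green, blue → red (repeats blue → red → green).
So the next point is [53/red].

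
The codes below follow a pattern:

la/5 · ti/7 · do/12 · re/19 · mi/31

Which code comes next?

fa/50

Note: la, ti, do, re, mi → fa (runs through the solfège scale do→ti).
For the second component, each term is the sum of the two before it: 5, 7, 12, 19, 31 → 50.
Combining the parts gives fa/50.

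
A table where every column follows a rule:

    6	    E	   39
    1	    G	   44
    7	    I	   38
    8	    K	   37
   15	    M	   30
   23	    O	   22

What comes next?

38  Q  7

For the first component, each term is the sum of the two before it: 6, 1, 7, 8, 15, 23 → 38.
Letter — letters move forward 2 places in the alphabet: E, G, I, K, M, O → Q.
Third component — together with the first component always sums to 45: 39, 44, 38, 37, 30, 22 → 7.
Combining the parts gives 38  Q  7.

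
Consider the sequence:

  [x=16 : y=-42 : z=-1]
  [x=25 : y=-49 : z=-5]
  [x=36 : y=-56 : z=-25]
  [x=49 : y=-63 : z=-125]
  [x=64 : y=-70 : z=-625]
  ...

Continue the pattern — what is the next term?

X goes 16, 25, 36, 49, 64 → 81 (perfect squares: 4², 5², 6², …).
Y — −7 each step: -42, -49, -56, -63, -70 → -77.
Z: ×5 each step; -1, -5, -25, -125, -625 → -3125.
So the next term is [x=81 : y=-77 : z=-3125].

[x=81 : y=-77 : z=-3125]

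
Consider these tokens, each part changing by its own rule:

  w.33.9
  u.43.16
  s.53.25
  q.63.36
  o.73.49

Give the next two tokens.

m.83.64, k.93.81

Letter goes w, u, s, q, o → m → k (letters move back 2 places in the alphabet).
Second component: +10 each step; 33, 43, 53, 63, 73 → 83 → 93.
Third component: perfect squares: 3², 4², 5², …; 9, 16, 25, 36, 49 → 64 → 81.
Putting the parts together: m.83.64 and then k.93.81.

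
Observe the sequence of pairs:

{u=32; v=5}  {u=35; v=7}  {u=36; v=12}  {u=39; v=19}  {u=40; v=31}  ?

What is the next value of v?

50

For the u, alternating steps +3, +1, +3, +1, …: 32, 35, 36, 39, 40 → 43.
For the v, each term is the sum of the two before it: 5, 7, 12, 19, 31 → 50.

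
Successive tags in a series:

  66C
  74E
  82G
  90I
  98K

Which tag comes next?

106M

First component: +8 each step, so 66, 74, 82, 90, 98 → 106.
For the letter, letters move forward 2 places in the alphabet: C, E, G, I, K → M.
So the next tag is 106M.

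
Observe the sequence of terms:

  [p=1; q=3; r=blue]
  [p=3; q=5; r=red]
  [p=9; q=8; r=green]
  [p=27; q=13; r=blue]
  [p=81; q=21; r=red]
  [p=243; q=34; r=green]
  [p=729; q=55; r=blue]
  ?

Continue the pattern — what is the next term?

For the p, ×3 each step: 1, 3, 9, 27, 81, 243, 729 → 2187.
Q: each term is the sum of the two before it; 3, 5, 8, 13, 21, 34, 55 → 89.
R: repeats blue → red → green, so blue, red, green, blue, red, green, blue → red.
Putting it together: [p=2187; q=89; r=red].

[p=2187; q=89; r=red]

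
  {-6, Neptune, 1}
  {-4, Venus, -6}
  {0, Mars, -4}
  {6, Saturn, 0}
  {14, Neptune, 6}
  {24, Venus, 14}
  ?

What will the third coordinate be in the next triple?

First coordinate: differences are 2, 4, 6, … (increasing by 2 each time), so -6, -4, 0, 6, 14, 24 → 36.
Third coordinate: 1, -6, -4, 0, 6, 14 → 24 (always the previous value of the first coordinate).

24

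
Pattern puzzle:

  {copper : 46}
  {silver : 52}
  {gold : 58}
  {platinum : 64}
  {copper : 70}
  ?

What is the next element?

{silver : 76}

Metal goes copper, silver, gold, platinum, copper → silver (repeats copper → silver → gold → platinum).
Second slot goes 46, 52, 58, 64, 70 → 76 (+6 each step).
So the next element is {silver : 76}.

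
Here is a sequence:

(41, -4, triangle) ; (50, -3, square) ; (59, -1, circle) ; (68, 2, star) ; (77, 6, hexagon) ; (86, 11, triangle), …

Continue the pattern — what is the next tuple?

First coordinate: 41, 50, 59, 68, 77, 86 → 95 (+9 each step).
Second coordinate: -4, -3, -1, 2, 6, 11 → 17 (differences are 1, 2, 3, … (increasing by 1 each time)).
Shape — repeats triangle → square → circle → star → hexagon: triangle, square, circle, star, hexagon, triangle → square.
So the next tuple is (95, 17, square).

(95, 17, square)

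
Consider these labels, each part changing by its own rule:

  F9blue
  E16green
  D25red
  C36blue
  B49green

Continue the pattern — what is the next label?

A64red

For the letter, letters move back 1 place in the alphabet: F, E, D, C, B → A.
Second component: perfect squares: 3², 4², 5², …; 9, 16, 25, 36, 49 → 64.
Colour — repeats blue → green → red: blue, green, red, blue, green → red.
Putting it together: A64red.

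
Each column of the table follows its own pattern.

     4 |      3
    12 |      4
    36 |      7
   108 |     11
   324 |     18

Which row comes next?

972  29

First component: 4, 12, 36, 108, 324 → 972 (×3 each step).
Second component goes 3, 4, 7, 11, 18 → 29 (each term is the sum of the two before it).
Putting it together: 972  29.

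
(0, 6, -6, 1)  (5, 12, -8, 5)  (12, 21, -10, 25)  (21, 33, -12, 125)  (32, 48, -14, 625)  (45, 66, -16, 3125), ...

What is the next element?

First value: differences are 5, 7, 9, … (increasing by 2 each time); 0, 5, 12, 21, 32, 45 → 60.
Second value goes 6, 12, 21, 33, 48, 66 → 87 (differences are 6, 9, 12, … (increasing by 3 each time)).
For the third value, −2 each step: -6, -8, -10, -12, -14, -16 → -18.
For the fourth value, ×5 each step: 1, 5, 25, 125, 625, 3125 → 15625.
Putting it together: (60, 87, -18, 15625).

(60, 87, -18, 15625)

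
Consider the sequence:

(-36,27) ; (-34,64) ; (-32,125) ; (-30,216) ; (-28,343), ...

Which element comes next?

First part goes -36, -34, -32, -30, -28 → -26 (+2 each step).
Second part: perfect cubes: 3³, 4³, 5³, …, so 27, 64, 125, 216, 343 → 512.
So the next element is (-26,512).

(-26,512)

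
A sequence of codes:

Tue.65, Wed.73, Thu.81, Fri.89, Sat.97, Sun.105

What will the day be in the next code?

Mon

Day: runs through the weekdays Mon→Sun, so Tue, Wed, Thu, Fri, Sat, Sun → Mon.
Second component — +8 each step: 65, 73, 81, 89, 97, 105 → 113.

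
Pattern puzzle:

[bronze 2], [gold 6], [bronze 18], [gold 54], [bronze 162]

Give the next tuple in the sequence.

[gold 486]

Rank: bronze, gold, bronze, gold, bronze → gold (alternates bronze ↔ gold).
Second slot — ×3 each step: 2, 6, 18, 54, 162 → 486.
So the next tuple is [gold 486].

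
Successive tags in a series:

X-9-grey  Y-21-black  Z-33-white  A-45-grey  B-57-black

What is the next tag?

Letter — letters move forward 1 place in the alphabet, wrapping Z→A: X, Y, Z, A, B → C.
Second component: 9, 21, 33, 45, 57 → 69 (+12 each step).
Shade goes grey, black, white, grey, black → white (repeats grey → black → white).
Putting it together: C-69-white.

C-69-white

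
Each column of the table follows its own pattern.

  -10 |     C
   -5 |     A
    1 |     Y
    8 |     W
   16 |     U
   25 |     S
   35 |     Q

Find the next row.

46  O

For the first component, differences are 5, 6, 7, … (increasing by 1 each time): -10, -5, 1, 8, 16, 25, 35 → 46.
For the letter, letters move back 2 places in the alphabet, wrapping A→Z: C, A, Y, W, U, S, Q → O.
Combining the parts gives 46  O.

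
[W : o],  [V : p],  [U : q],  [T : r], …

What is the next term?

[S : s]

For the first letter, letters move back 1 place in the alphabet: W, V, U, T → S.
Second letter: letters move forward 1 place in the alphabet; o, p, q, r → s.
Putting it together: [S : s].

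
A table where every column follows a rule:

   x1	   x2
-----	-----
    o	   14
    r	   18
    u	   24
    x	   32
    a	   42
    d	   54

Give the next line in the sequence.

g  68

Column x1 — letters move forward 3 places in the alphabet, wrapping Z→A: o, r, u, x, a, d → g.
For the column x2, differences are 4, 6, 8, … (increasing by 2 each time): 14, 18, 24, 32, 42, 54 → 68.
So the next line is g  68.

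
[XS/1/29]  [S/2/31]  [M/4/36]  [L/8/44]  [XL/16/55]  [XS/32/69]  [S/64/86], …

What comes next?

Size: repeats XS → S → M → L → XL; XS, S, M, L, XL, XS, S → M.
Second slot: ×2 each step, so 1, 2, 4, 8, 16, 32, 64 → 128.
Third slot: 29, 31, 36, 44, 55, 69, 86 → 106 (differences are 2, 5, 8, … (increasing by 3 each time)).
Putting it together: [M/128/106].

[M/128/106]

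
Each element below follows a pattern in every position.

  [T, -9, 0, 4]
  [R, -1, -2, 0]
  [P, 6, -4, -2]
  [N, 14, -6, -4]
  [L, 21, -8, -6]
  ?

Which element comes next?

For the letter, letters move back 2 places in the alphabet: T, R, P, N, L → J.
Second slot: -9, -1, 6, 14, 21 → 29 (alternating steps +8, +7, +8, +7, …).
Third slot: −2 each step, so 0, -2, -4, -6, -8 → -10.
Fourth slot goes 4, 0, -2, -4, -6 → -8 (always the previous value of the third slot).
Combining the parts gives [J, 29, -10, -8].

[J, 29, -10, -8]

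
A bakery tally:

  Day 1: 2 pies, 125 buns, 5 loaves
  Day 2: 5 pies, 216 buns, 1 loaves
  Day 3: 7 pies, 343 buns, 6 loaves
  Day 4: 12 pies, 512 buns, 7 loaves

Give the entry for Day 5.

19 pies, 729 buns, 13 loaves

Pies — each term is the sum of the two before it: 2, 5, 7, 12 → 19.
Buns: perfect cubes: 5³, 6³, 7³, …; 125, 216, 343, 512 → 729.
For the loaves, each term is the sum of the two before it: 5, 1, 6, 7 → 13.
So the next record is 19 pies, 729 buns, 13 loaves.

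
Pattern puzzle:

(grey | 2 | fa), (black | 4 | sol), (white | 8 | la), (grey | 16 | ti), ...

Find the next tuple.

(black | 32 | do)

Shade — repeats grey → black → white: grey, black, white, grey → black.
Second component: ×2 each step; 2, 4, 8, 16 → 32.
Note: runs through the solfège scale do→ti; fa, sol, la, ti → do.
Combining the parts gives (black | 32 | do).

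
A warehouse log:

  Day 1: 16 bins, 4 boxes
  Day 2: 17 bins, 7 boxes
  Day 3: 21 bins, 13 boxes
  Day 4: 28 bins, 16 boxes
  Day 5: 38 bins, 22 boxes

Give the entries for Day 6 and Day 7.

51 bins, 25 boxes; 67 bins, 31 boxes

Bins: differences are 1, 4, 7, … (increasing by 3 each time); 16, 17, 21, 28, 38 → 51 → 67.
Boxes: alternating steps +3, +6, +3, +6, …, so 4, 7, 13, 16, 22 → 25 → 31.
So the next two records are 51 bins, 25 boxes and 67 bins, 31 boxes.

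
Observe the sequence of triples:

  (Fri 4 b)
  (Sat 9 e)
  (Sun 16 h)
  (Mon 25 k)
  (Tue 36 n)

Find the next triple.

(Wed 49 q)

For the day, runs through the weekdays Mon→Sun: Fri, Sat, Sun, Mon, Tue → Wed.
Second part: perfect squares: 2², 3², 4², …; 4, 9, 16, 25, 36 → 49.
Letter: letters move forward 3 places in the alphabet, so b, e, h, k, n → q.
Putting it together: (Wed 49 q).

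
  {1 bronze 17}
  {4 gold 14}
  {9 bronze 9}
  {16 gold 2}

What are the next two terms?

First entry: perfect squares: 1², 2², 3², …, so 1, 4, 9, 16 → 25 → 36.
Rank: bronze, gold, bronze, gold → bronze → gold (alternates bronze ↔ gold).
For the third entry, together with the first entry always sums to 18: 17, 14, 9, 2 → -7 → -18.
So the next two terms are {25 bronze -7} and {36 gold -18}.

{25 bronze -7}, {36 gold -18}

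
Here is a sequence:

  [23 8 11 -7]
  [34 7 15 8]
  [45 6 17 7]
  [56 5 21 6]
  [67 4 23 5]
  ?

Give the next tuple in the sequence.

For the first value, +11 each step: 23, 34, 45, 56, 67 → 78.
Second value — −1 each step: 8, 7, 6, 5, 4 → 3.
Third value — alternating steps +4, +2, +4, +2, …: 11, 15, 17, 21, 23 → 27.
Fourth value — always the previous value of the second value: -7, 8, 7, 6, 5 → 4.
Combining the parts gives [78 3 27 4].

[78 3 27 4]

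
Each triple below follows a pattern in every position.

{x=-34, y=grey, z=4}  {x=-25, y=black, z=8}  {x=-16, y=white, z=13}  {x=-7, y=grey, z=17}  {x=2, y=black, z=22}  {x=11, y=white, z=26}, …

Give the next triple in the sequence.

X — +9 each step: -34, -25, -16, -7, 2, 11 → 20.
Y: repeats grey → black → white, so grey, black, white, grey, black, white → grey.
Z: 4, 8, 13, 17, 22, 26 → 31 (alternating steps +4, +5, +4, +5, …).
Combining the parts gives {x=20, y=grey, z=31}.

{x=20, y=grey, z=31}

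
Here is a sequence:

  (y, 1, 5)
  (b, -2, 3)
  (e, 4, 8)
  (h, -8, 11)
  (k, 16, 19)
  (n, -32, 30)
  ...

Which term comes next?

(q, 64, 49)

For the letter, letters move forward 3 places in the alphabet, wrapping Z→A: y, b, e, h, k, n → q.
Second part: ×(-2) each step; 1, -2, 4, -8, 16, -32 → 64.
Third part — each term is the sum of the two before it: 5, 3, 8, 11, 19, 30 → 49.
Putting it together: (q, 64, 49).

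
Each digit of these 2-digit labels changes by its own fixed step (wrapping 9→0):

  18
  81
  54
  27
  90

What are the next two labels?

63, 36

For the first digit, −3 each step, mod 10: 1, 8, 5, 2, 9 → 6 → 3.
Second digit: +3 each step, mod 10, so 8, 1, 4, 7, 0 → 3 → 6.
So the next two labels are 63 and 36.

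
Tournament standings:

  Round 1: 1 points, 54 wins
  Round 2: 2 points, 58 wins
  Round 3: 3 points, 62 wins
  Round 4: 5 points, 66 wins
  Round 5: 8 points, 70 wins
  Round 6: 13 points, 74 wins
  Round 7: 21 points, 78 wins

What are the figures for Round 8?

34 points, 82 wins

Points: 1, 2, 3, 5, 8, 13, 21 → 34 (each term is the sum of the two before it).
Wins: 54, 58, 62, 66, 70, 74, 78 → 82 (+4 each step).
Putting it together: 34 points, 82 wins.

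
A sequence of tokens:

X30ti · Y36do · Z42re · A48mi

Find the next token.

Letter — letters move forward 1 place in the alphabet, wrapping Z→A: X, Y, Z, A → B.
Second component: +6 each step, so 30, 36, 42, 48 → 54.
Note: ti, do, re, mi → fa (runs through the solfège scale do→ti).
Putting it together: B54fa.

B54fa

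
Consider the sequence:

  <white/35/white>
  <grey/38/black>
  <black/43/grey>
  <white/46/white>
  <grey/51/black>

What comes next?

First shade goes white, grey, black, white, grey → black (repeats white → grey → black).
Second coordinate: alternating steps +3, +5, +3, +5, …; 35, 38, 43, 46, 51 → 54.
Second shade: repeats white → black → grey; white, black, grey, white, black → grey.
Putting it together: <black/54/grey>.

<black/54/grey>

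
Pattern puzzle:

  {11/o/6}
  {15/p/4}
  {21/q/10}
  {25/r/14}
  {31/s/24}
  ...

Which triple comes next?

First component: alternating steps +4, +6, +4, +6, …, so 11, 15, 21, 25, 31 → 35.
Letter: o, p, q, r, s → t (letters move forward 1 place in the alphabet).
Third component — each term is the sum of the two before it: 6, 4, 10, 14, 24 → 38.
Putting it together: {35/t/38}.

{35/t/38}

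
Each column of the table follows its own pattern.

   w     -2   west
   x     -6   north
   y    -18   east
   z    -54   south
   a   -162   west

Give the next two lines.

b  -486  north; c  -1458  east

Letter — letters move forward 1 place in the alphabet, wrapping Z→A: w, x, y, z, a → b → c.
Second component: ×3 each step, so -2, -6, -18, -54, -162 → -486 → -1458.
Direction — repeats west → north → east → south: west, north, east, south, west → north → east.
So the next two lines are b  -486  north and c  -1458  east.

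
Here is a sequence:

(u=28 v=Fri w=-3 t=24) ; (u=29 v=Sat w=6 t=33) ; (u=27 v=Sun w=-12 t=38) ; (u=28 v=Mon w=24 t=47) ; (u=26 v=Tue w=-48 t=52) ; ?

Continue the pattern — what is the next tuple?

(u=27 v=Wed w=96 t=61)

U — alternating steps +1, −2, +1, −2, …: 28, 29, 27, 28, 26 → 27.
V: Fri, Sat, Sun, Mon, Tue → Wed (runs through the weekdays Mon→Sun).
W goes -3, 6, -12, 24, -48 → 96 (×(-2) each step).
T — alternating steps +9, +5, +9, +5, …: 24, 33, 38, 47, 52 → 61.
Putting it together: (u=27 v=Wed w=96 t=61).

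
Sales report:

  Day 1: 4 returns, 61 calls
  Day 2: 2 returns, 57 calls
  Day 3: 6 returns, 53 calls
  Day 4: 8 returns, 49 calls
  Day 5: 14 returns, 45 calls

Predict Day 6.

Returns — each term is the sum of the two before it: 4, 2, 6, 8, 14 → 22.
Calls — −4 each step: 61, 57, 53, 49, 45 → 41.
So the next row is 22 returns, 41 calls.

22 returns, 41 calls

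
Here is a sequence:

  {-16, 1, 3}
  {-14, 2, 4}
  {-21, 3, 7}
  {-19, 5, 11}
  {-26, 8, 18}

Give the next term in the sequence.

{-24, 13, 29}

For the first value, alternating steps +2, −7, +2, −7, …: -16, -14, -21, -19, -26 → -24.
Second value: each term is the sum of the two before it; 1, 2, 3, 5, 8 → 13.
Third value goes 3, 4, 7, 11, 18 → 29 (each term is the sum of the two before it).
Putting it together: {-24, 13, 29}.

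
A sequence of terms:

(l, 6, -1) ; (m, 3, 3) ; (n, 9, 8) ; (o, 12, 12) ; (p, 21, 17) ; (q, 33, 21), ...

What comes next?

Letter goes l, m, n, o, p, q → r (letters move forward 1 place in the alphabet).
Second component: each term is the sum of the two before it, so 6, 3, 9, 12, 21, 33 → 54.
Third component: alternating steps +4, +5, +4, +5, …; -1, 3, 8, 12, 17, 21 → 26.
Combining the parts gives (r, 54, 26).

(r, 54, 26)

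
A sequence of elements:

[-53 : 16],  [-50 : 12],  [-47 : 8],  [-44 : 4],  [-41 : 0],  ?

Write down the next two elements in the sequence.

First entry: +3 each step, so -53, -50, -47, -44, -41 → -38 → -35.
Second entry: −4 each step; 16, 12, 8, 4, 0 → -4 → -8.
So the next two elements are [-38 : -4] and [-35 : -8].

[-38 : -4], [-35 : -8]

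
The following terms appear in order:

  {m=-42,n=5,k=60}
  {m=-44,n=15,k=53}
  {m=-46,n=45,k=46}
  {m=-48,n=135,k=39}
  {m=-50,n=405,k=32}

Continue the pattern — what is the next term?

{m=-52,n=1215,k=25}

M: -42, -44, -46, -48, -50 → -52 (−2 each step).
For the n, ×3 each step: 5, 15, 45, 135, 405 → 1215.
K: 60, 53, 46, 39, 32 → 25 (−7 each step).
So the next term is {m=-52,n=1215,k=25}.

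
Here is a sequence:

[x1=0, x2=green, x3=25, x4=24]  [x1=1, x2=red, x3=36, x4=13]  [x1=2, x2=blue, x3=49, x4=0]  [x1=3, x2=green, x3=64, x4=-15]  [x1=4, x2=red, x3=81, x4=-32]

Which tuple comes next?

[x1=5, x2=blue, x3=100, x4=-51]

X1 goes 0, 1, 2, 3, 4 → 5 (+1 each step).
X2: repeats green → red → blue, so green, red, blue, green, red → blue.
X3: perfect squares: 5², 6², 7², …, so 25, 36, 49, 64, 81 → 100.
X4 — together with the x3 always sums to 49: 24, 13, 0, -15, -32 → -51.
So the next tuple is [x1=5, x2=blue, x3=100, x4=-51].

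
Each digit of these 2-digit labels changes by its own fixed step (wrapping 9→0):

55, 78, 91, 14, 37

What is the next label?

First digit goes 5, 7, 9, 1, 3 → 5 (+2 each step, mod 10).
Second digit: +3 each step, mod 10; 5, 8, 1, 4, 7 → 0.
So the next label is 50.

50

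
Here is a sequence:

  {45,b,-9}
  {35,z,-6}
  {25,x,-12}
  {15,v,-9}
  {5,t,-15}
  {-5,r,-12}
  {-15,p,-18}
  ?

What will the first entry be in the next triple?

-25

First entry: −10 each step, so 45, 35, 25, 15, 5, -5, -15 → -25.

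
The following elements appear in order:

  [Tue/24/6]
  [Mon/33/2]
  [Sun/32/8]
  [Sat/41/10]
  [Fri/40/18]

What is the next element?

[Thu/49/28]

Day: Tue, Mon, Sun, Sat, Fri → Thu (runs backward through the weekdays Mon→Sun).
Second coordinate: alternating steps +9, −1, +9, −1, …, so 24, 33, 32, 41, 40 → 49.
Third coordinate — each term is the sum of the two before it: 6, 2, 8, 10, 18 → 28.
Combining the parts gives [Thu/49/28].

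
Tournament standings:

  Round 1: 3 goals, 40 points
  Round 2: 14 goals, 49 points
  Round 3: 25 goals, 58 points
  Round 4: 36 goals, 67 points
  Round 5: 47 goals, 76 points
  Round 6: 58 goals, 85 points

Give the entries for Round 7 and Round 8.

69 goals, 94 points; 80 goals, 103 points

Goals — +11 each step: 3, 14, 25, 36, 47, 58 → 69 → 80.
Points: 40, 49, 58, 67, 76, 85 → 94 → 103 (+9 each step).
So the next two rows are 69 goals, 94 points and 80 goals, 103 points.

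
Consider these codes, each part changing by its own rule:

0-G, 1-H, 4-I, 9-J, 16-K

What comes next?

First component — differences are 1, 3, 5, … (increasing by 2 each time): 0, 1, 4, 9, 16 → 25.
Letter: letters move forward 1 place in the alphabet; G, H, I, J, K → L.
Putting it together: 25-L.

25-L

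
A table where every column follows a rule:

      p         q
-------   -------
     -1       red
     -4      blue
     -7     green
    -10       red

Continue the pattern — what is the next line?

-13  blue

For the column p, −3 each step: -1, -4, -7, -10 → -13.
Column q: repeats red → blue → green; red, blue, green, red → blue.
So the next line is -13  blue.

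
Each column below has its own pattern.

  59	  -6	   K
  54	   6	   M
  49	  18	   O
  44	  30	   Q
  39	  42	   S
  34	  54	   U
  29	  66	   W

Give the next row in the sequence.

First component — −5 each step: 59, 54, 49, 44, 39, 34, 29 → 24.
Second component: -6, 6, 18, 30, 42, 54, 66 → 78 (+12 each step).
Letter: K, M, O, Q, S, U, W → Y (letters move forward 2 places in the alphabet).
Putting it together: 24  78  Y.

24  78  Y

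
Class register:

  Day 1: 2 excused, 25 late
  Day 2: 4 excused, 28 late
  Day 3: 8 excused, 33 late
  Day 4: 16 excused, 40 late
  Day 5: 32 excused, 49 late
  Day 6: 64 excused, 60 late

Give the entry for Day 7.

For the excused, ×2 each step: 2, 4, 8, 16, 32, 64 → 128.
Late: 25, 28, 33, 40, 49, 60 → 73 (differences are 3, 5, 7, … (increasing by 2 each time)).
Putting it together: 128 excused, 73 late.

128 excused, 73 late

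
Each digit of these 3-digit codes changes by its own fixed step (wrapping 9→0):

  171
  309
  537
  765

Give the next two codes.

For the first digit, +2 each step, mod 10: 1, 3, 5, 7 → 9 → 1.
Second digit — +3 each step, mod 10: 7, 0, 3, 6 → 9 → 2.
Third digit: −2 each step, mod 10; 1, 9, 7, 5 → 3 → 1.
So the next two codes are 993 and 121.

993, 121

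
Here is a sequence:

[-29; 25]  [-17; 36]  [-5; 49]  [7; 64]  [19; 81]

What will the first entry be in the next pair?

31

First entry: +12 each step, so -29, -17, -5, 7, 19 → 31.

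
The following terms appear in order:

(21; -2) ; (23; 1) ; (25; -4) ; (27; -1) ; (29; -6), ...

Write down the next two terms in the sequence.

(31; -3), (33; -8)

First value: +2 each step; 21, 23, 25, 27, 29 → 31 → 33.
Second value — alternating steps +3, −5, +3, −5, …: -2, 1, -4, -1, -6 → -3 → -8.
Putting the parts together: (31; -3) and then (33; -8).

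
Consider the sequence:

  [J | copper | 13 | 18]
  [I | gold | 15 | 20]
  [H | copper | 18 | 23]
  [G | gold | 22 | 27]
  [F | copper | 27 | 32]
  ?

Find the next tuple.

[E | gold | 33 | 38]

Letter — letters move back 1 place in the alphabet: J, I, H, G, F → E.
Metal — alternates copper ↔ gold: copper, gold, copper, gold, copper → gold.
Third part goes 13, 15, 18, 22, 27 → 33 (differences are 2, 3, 4, … (increasing by 1 each time)).
Fourth part goes 18, 20, 23, 27, 32 → 38 (always 5 more than the third part).
Putting it together: [E | gold | 33 | 38].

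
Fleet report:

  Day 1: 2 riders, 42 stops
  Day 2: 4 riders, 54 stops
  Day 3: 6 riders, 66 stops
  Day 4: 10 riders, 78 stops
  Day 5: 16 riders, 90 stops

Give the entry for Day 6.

Riders goes 2, 4, 6, 10, 16 → 26 (each term is the sum of the two before it).
Stops: 42, 54, 66, 78, 90 → 102 (+12 each step).
Combining the parts gives 26 riders, 102 stops.

26 riders, 102 stops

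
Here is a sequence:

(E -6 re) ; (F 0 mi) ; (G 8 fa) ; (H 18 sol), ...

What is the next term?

(I 30 la)

For the letter, letters move forward 1 place in the alphabet: E, F, G, H → I.
Second coordinate: -6, 0, 8, 18 → 30 (differences are 6, 8, 10, … (increasing by 2 each time)).
Note: runs through the solfège scale do→ti, so re, mi, fa, sol → la.
Combining the parts gives (I 30 la).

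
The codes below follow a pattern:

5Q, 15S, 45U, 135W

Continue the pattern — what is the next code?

For the first component, ×3 each step: 5, 15, 45, 135 → 405.
Letter: letters move forward 2 places in the alphabet, so Q, S, U, W → Y.
Combining the parts gives 405Y.

405Y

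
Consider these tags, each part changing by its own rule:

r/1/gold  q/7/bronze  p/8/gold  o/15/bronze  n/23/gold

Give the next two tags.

Letter goes r, q, p, o, n → m → l (letters move back 1 place in the alphabet).
For the second component, each term is the sum of the two before it: 1, 7, 8, 15, 23 → 38 → 61.
Rank: alternates gold ↔ bronze, so gold, bronze, gold, bronze, gold → bronze → gold.
So the next two tags are m/38/bronze and l/61/gold.

m/38/bronze, l/61/gold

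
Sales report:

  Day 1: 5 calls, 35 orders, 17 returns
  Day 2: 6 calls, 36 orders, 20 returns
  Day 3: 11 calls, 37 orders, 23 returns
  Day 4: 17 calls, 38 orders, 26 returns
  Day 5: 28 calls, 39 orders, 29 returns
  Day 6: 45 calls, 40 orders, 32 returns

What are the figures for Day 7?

Calls: 5, 6, 11, 17, 28, 45 → 73 (each term is the sum of the two before it).
Orders: +1 each step; 35, 36, 37, 38, 39, 40 → 41.
Returns goes 17, 20, 23, 26, 29, 32 → 35 (+3 each step).
So the next record is 73 calls, 41 orders, 35 returns.

73 calls, 41 orders, 35 returns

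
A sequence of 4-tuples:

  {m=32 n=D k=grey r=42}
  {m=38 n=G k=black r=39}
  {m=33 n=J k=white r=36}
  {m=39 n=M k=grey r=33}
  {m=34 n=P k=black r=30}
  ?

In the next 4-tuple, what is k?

M goes 32, 38, 33, 39, 34 → 40 (alternating steps +6, −5, +6, −5, …).
For the n, letters move forward 3 places in the alphabet: D, G, J, M, P → S.
K: repeats grey → black → white, so grey, black, white, grey, black → white.
R: 42, 39, 36, 33, 30 → 27 (−3 each step).

white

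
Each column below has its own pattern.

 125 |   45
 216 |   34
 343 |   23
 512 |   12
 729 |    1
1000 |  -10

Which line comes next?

1331  -21

For the first component, perfect cubes: 5³, 6³, 7³, …: 125, 216, 343, 512, 729, 1000 → 1331.
Second component goes 45, 34, 23, 12, 1, -10 → -21 (−11 each step).
Putting it together: 1331  -21.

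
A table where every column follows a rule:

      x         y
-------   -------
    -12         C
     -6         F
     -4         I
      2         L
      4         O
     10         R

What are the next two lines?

12  U; 18  X

Column x: alternating steps +6, +2, +6, +2, …, so -12, -6, -4, 2, 4, 10 → 12 → 18.
Column y goes C, F, I, L, O, R → U → X (letters move forward 3 places in the alphabet).
So the next two lines are 12  U and 18  X.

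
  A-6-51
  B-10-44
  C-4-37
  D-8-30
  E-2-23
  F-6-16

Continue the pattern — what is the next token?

G-0-9

Letter: A, B, C, D, E, F → G (letters move forward 1 place in the alphabet).
Second component goes 6, 10, 4, 8, 2, 6 → 0 (alternating steps +4, −6, +4, −6, …).
Third component: −7 each step; 51, 44, 37, 30, 23, 16 → 9.
So the next token is G-0-9.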